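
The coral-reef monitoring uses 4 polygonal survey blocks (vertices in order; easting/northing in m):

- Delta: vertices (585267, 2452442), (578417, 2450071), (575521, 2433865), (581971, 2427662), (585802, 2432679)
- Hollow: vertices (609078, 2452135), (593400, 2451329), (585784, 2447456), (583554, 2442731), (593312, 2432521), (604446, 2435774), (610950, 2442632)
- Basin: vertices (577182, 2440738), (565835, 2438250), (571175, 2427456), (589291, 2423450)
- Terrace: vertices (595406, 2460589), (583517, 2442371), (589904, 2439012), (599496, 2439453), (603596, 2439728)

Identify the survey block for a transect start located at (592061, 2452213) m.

Cast a ray rightward from (592061, 2452213). For each polygon, the edges (by vertex number in listed order) whose endpoints lie on opposite sides of northing = 2452213, where each meets that height, and whether that is right or left of the point:
Delta: 1–2 at easting≈584605.4 (left), 5–1 at easting≈585273.2 (left) → 0 crossings.
Hollow: no edge straddles that height → 0 crossings.
Basin: no edge straddles that height → 0 crossings.
Terrace: 1–2 at easting≈589939.9 (left), 5–1 at easting≈598694.4 (right) → 1 crossing.
Only Terrace has an odd count, so the point is inside Terrace.

Terrace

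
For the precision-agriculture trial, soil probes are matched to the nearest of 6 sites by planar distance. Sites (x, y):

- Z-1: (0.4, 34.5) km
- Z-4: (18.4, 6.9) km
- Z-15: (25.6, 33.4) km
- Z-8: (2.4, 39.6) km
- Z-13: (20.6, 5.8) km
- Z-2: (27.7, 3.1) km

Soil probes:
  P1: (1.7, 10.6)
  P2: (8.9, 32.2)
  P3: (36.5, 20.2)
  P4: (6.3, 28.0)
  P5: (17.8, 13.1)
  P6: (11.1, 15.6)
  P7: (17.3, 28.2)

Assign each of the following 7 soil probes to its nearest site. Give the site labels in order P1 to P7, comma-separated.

P1 → Z-4 (d²=292.58)
P2 → Z-1 (d²=77.54)
P3 → Z-15 (d²=293.05)
P4 → Z-1 (d²=77.06)
P5 → Z-4 (d²=38.80)
P6 → Z-4 (d²=128.98)
P7 → Z-15 (d²=95.93)

Z-4, Z-1, Z-15, Z-1, Z-4, Z-4, Z-15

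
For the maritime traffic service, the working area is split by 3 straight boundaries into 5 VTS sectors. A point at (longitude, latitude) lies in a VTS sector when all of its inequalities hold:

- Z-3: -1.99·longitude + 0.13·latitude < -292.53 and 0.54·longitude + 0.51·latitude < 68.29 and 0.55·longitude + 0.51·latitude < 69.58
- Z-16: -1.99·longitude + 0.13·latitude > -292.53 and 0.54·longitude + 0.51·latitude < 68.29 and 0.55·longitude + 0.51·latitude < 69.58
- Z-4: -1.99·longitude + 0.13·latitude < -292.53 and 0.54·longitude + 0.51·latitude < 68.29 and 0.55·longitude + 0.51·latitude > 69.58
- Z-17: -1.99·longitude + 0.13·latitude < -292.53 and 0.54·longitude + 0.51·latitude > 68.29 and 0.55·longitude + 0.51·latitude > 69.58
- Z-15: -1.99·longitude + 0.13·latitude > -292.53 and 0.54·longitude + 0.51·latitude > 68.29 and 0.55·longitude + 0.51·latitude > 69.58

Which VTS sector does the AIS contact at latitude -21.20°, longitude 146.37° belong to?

-1.99·146.37 + 0.13·-21.20 = -294.032, which is < -292.53
0.54·146.37 + 0.51·-21.20 = 68.228, which is < 68.29
0.55·146.37 + 0.51·-21.20 = 69.692, which is > 69.58
This sign pattern matches Z-4.

Z-4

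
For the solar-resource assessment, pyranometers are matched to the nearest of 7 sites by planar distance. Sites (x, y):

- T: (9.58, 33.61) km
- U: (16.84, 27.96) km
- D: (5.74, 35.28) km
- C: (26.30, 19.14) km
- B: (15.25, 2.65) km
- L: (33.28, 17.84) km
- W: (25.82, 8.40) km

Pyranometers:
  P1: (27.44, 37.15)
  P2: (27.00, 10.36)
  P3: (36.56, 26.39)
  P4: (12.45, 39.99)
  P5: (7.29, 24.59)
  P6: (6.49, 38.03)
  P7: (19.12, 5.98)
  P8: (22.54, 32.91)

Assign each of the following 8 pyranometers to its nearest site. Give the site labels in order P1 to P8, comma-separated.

U, W, L, T, T, D, B, U

P1 → U (d²=196.82)
P2 → W (d²=5.23)
P3 → L (d²=83.86)
P4 → T (d²=48.94)
P5 → T (d²=86.60)
P6 → D (d²=8.12)
P7 → B (d²=26.07)
P8 → U (d²=56.99)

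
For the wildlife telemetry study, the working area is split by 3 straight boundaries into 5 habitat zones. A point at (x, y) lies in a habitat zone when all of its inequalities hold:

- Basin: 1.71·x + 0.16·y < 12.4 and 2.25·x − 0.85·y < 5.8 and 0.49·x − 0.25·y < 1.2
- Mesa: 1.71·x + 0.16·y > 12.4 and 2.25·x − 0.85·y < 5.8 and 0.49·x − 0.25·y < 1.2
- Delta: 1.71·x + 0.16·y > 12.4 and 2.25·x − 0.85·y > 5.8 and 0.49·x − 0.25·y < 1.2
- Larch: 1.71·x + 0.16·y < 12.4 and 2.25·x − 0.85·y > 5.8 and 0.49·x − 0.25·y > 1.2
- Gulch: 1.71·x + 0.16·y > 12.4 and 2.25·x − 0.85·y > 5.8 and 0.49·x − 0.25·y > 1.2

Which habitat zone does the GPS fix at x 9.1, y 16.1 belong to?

1.71·9.1 + 0.16·16.1 = 18.137, which is > 12.4
2.25·9.1 − 0.85·16.1 = 6.790, which is > 5.8
0.49·9.1 − 0.25·16.1 = 0.434, which is < 1.2
This sign pattern matches Delta.

Delta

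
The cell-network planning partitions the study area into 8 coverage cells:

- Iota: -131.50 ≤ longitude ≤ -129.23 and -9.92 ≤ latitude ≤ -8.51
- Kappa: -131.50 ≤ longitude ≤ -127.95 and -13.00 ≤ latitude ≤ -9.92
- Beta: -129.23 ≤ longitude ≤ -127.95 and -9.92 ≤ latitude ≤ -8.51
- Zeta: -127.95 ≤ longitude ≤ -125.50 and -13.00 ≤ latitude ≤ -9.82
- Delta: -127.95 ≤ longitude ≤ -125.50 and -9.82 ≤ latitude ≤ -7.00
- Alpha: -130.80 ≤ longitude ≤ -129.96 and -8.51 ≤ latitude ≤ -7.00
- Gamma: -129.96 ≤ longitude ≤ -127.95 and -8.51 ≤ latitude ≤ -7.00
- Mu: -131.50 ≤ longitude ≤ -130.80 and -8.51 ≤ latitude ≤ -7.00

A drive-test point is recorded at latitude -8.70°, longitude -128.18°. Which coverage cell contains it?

Beta

The point has longitude = -128.18 and latitude = -8.70.
Only Beta satisfies -129.23 ≤ longitude ≤ -127.95 and -9.92 ≤ latitude ≤ -8.51.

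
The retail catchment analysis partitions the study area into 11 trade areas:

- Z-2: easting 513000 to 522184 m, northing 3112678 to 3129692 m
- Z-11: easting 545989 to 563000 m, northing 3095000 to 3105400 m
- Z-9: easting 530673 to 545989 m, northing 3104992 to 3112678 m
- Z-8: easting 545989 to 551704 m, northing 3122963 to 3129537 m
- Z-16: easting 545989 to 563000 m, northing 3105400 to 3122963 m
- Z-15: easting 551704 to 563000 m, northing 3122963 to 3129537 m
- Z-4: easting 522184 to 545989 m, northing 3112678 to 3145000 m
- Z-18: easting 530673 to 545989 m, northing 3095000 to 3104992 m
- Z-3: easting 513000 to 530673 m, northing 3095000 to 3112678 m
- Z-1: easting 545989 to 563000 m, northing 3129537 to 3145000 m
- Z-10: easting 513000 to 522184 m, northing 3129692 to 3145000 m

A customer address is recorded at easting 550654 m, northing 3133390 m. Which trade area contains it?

Z-1

The point has easting = 550654 and northing = 3133390.
Only Z-1 satisfies 545989 ≤ easting ≤ 563000 and 3129537 ≤ northing ≤ 3145000.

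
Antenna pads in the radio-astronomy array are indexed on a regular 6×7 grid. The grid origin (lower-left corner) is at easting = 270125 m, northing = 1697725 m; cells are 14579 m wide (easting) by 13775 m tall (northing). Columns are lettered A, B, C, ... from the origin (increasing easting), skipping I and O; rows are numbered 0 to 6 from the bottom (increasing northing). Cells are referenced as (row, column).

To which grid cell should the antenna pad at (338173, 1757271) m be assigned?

(4, E)

Column index: ⌊(338173 − 270125) / 14579⌋ = ⌊4.668⌋ = 4 → column E
Row offset from origin: ⌊(1757271 − 1697725) / 13775⌋ = ⌊4.323⌋ = 4 → row 4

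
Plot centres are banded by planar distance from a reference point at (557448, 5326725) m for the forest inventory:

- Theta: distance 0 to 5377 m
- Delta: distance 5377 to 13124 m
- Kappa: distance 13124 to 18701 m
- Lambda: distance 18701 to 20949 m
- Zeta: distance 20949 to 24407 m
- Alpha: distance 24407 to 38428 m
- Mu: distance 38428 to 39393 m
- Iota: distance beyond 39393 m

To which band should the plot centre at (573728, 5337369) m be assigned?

Distance = √((573728−557448)² + (5337369−5326725)²) = √(265038400.000 + 113294736.000) = 19450.788 m.
18701 ≤ 19450.788 < 20949 → Lambda.

Lambda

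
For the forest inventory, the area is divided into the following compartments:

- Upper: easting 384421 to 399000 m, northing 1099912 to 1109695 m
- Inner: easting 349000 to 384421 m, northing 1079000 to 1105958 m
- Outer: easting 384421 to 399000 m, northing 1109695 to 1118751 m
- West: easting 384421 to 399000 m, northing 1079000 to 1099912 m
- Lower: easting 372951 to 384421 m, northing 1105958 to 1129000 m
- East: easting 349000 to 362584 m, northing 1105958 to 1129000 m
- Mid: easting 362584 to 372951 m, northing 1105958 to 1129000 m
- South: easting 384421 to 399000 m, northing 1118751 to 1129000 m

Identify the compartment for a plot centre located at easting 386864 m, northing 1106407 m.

Upper

The point has easting = 386864 and northing = 1106407.
Only Upper satisfies 384421 ≤ easting ≤ 399000 and 1099912 ≤ northing ≤ 1109695.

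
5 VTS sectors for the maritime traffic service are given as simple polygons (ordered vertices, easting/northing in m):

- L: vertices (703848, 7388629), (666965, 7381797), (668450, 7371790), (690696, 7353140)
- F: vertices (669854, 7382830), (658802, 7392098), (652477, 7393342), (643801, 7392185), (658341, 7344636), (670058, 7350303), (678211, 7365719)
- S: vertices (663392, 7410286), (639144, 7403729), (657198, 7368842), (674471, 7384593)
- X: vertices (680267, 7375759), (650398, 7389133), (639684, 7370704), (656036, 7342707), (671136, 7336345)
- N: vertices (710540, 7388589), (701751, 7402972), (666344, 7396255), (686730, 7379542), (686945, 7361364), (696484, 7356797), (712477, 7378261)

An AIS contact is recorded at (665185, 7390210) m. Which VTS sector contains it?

S

Cast a ray rightward from (665185, 7390210). For each polygon, the edges (by vertex number in listed order) whose endpoints lie on opposite sides of northing = 7390210, where each meets that height, and whether that is right or left of the point:
L: no edge straddles that height → 0 crossings.
F: 1–2 at easting≈661053.4 (left), 4–5 at easting≈644404.9 (left) → 0 crossings.
S: 2–3 at easting≈646140.1 (left), 4–1 at easting≈672048.9 (right) → 1 crossing.
X: no edge straddles that height → 0 crossings.
N: 1–2 at easting≈709549.5 (right), 3–4 at easting≈673717.5 (right) → 2 crossings.
Only S has an odd count, so the point is inside S.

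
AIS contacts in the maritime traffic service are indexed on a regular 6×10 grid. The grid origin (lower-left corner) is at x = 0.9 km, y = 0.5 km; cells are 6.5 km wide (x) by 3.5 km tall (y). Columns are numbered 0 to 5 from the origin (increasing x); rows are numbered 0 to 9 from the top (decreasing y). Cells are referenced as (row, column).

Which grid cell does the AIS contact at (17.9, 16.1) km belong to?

(5, 2)

Column index: ⌊(17.9 − 0.9) / 6.5⌋ = ⌊2.615⌋ = 2
Row offset from origin: ⌊(16.1 − 0.5) / 3.5⌋ = ⌊4.457⌋ = 4 → row 5 (counted from top)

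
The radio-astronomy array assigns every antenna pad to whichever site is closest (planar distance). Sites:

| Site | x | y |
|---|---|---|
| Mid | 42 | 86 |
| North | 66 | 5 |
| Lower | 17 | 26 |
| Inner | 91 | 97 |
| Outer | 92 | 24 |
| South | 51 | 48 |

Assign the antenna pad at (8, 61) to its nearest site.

Squared distances to each site:
Mid: 1781.000; North: 6500.000; Lower: 1306.000; Inner: 8185.000; Outer: 8425.000; South: 2018.000.
Minimum at Lower.

Lower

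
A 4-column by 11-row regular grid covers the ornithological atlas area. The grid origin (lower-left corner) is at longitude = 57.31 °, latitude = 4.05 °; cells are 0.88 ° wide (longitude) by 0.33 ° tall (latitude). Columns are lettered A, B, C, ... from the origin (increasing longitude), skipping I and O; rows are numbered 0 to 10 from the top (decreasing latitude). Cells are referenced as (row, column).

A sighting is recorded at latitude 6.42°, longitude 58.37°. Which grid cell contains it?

(3, B)

Column index: ⌊(58.37 − 57.31) / 0.88⌋ = ⌊1.205⌋ = 1 → column B
Row offset from origin: ⌊(6.42 − 4.05) / 0.33⌋ = ⌊7.182⌋ = 7 → row 3 (counted from top)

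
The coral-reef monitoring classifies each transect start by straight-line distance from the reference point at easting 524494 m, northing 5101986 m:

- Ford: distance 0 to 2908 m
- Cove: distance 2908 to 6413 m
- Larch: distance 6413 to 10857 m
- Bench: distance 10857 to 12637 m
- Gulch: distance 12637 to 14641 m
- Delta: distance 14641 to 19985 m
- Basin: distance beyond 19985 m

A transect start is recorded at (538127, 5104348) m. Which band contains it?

Distance = √((538127−524494)² + (5104348−5101986)²) = √(185858689.000 + 5579044.000) = 13836.103 m.
12637 ≤ 13836.103 < 14641 → Gulch.

Gulch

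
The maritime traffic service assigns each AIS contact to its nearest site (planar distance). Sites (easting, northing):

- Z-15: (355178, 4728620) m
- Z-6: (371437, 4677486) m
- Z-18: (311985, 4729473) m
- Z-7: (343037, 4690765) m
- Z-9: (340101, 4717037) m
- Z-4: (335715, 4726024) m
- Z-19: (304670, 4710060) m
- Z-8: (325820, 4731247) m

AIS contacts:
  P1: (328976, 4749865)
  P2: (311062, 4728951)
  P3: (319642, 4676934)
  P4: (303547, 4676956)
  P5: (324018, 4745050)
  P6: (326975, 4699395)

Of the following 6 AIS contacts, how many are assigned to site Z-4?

0

P1 → Z-8
P2 → Z-18
P3 → Z-7
P4 → Z-19
P5 → Z-8
P6 → Z-7
0 of the 6 go to Z-4.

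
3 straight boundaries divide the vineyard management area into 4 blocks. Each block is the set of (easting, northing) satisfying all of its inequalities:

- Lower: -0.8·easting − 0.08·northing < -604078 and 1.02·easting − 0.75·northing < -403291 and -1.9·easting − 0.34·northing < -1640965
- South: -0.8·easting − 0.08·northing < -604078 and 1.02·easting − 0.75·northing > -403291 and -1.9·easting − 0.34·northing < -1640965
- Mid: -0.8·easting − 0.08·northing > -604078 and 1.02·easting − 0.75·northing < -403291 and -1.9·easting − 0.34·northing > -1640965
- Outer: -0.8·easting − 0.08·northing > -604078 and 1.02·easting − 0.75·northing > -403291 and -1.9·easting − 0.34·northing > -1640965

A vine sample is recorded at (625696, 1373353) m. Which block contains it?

-0.8·625696 − 0.08·1373353 = -610425.040, which is < -604078
1.02·625696 − 0.75·1373353 = -391804.830, which is > -403291
-1.9·625696 − 0.34·1373353 = -1655762.420, which is < -1640965
This sign pattern matches South.

South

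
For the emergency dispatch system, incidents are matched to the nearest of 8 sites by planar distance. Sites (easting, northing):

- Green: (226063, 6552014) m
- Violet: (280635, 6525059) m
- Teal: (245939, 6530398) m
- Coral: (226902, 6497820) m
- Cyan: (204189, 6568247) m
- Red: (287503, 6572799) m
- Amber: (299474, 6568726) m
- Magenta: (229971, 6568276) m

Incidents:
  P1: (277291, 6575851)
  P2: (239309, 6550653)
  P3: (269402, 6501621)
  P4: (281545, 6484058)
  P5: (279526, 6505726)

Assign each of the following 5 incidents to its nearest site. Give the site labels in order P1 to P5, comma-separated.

P1 → Red (d²=113599648.00)
P2 → Green (d²=177308837.00)
P3 → Violet (d²=675520133.00)
P4 → Violet (d²=1681910101.00)
P5 → Violet (d²=374994770.00)

Red, Green, Violet, Violet, Violet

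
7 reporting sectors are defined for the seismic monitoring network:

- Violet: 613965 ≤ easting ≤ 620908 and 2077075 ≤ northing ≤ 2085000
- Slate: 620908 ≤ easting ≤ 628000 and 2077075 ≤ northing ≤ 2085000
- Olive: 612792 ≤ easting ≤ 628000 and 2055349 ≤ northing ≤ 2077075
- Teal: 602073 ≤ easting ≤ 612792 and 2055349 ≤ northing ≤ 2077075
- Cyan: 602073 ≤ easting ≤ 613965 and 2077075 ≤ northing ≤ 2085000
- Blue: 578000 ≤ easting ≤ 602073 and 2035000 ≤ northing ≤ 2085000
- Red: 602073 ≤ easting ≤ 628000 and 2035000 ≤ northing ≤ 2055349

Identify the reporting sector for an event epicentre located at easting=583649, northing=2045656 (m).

Blue

The point has easting = 583649 and northing = 2045656.
Only Blue satisfies 578000 ≤ easting ≤ 602073 and 2035000 ≤ northing ≤ 2085000.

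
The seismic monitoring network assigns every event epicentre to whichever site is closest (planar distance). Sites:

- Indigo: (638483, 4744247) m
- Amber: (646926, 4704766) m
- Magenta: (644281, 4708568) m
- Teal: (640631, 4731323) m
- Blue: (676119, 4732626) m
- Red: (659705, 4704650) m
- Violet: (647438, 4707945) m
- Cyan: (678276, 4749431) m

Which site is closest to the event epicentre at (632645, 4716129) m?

Squared distances to each site:
Indigo: 824704168.000; Amber: 333064730.000; Magenta: 192565217.000; Teal: 294633832.000; Blue: 2162139685.000; Red: 864011041.000; Violet: 285810705.000; Cyan: 3191211365.000.
Minimum at Magenta.

Magenta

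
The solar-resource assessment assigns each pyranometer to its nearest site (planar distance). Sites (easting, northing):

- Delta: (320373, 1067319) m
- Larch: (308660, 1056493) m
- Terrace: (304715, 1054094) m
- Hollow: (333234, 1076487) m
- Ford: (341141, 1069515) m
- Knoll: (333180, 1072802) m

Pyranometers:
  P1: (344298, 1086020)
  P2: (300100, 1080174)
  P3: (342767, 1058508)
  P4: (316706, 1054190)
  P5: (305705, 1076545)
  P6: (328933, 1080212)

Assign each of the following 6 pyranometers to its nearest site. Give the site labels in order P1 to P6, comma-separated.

Hollow, Delta, Ford, Larch, Delta, Hollow

P1 → Hollow (d²=213290185.00)
P2 → Delta (d²=576245554.00)
P3 → Ford (d²=123797925.00)
P4 → Larch (d²=70041925.00)
P5 → Delta (d²=300269300.00)
P6 → Hollow (d²=32374226.00)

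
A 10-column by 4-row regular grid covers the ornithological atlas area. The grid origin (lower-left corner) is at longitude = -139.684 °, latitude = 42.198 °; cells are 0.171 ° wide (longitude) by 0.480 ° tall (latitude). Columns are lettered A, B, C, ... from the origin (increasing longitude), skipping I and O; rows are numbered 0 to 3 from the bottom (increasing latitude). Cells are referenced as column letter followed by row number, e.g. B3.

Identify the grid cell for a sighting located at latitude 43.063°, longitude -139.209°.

Column index: ⌊(-139.209 − -139.684) / 0.171⌋ = ⌊2.778⌋ = 2 → column C
Row offset from origin: ⌊(43.063 − 42.198) / 0.480⌋ = ⌊1.802⌋ = 1 → row 1

C1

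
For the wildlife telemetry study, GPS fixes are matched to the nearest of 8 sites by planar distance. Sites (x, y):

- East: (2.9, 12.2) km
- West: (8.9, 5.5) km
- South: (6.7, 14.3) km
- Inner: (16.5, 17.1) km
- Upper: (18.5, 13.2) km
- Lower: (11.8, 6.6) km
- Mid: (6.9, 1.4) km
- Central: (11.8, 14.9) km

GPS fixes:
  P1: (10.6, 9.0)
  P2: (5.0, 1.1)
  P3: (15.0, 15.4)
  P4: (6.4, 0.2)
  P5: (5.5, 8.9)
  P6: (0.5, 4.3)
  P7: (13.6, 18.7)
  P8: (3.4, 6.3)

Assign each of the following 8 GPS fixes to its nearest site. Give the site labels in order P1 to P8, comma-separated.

P1 → Lower (d²=7.20)
P2 → Mid (d²=3.70)
P3 → Inner (d²=5.14)
P4 → Mid (d²=1.69)
P5 → East (d²=17.65)
P6 → Mid (d²=49.37)
P7 → Inner (d²=10.97)
P8 → West (d²=30.89)

Lower, Mid, Inner, Mid, East, Mid, Inner, West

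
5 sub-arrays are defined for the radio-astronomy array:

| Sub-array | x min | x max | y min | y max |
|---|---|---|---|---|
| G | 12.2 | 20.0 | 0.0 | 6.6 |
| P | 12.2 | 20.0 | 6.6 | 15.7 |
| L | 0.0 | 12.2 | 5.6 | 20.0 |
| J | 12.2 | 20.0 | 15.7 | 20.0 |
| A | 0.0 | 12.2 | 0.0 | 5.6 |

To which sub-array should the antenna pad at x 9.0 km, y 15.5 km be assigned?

The point has x = 9.0 and y = 15.5.
Only L satisfies 0.0 ≤ x ≤ 12.2 and 5.6 ≤ y ≤ 20.0.

L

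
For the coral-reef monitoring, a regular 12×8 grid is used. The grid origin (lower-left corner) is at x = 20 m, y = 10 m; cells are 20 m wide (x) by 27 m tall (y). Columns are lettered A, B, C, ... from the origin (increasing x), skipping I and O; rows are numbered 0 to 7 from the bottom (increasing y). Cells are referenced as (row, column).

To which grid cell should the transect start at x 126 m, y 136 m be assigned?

Column index: ⌊(126 − 20) / 20⌋ = ⌊5.300⌋ = 5 → column F
Row offset from origin: ⌊(136 − 10) / 27⌋ = ⌊4.667⌋ = 4 → row 4

(4, F)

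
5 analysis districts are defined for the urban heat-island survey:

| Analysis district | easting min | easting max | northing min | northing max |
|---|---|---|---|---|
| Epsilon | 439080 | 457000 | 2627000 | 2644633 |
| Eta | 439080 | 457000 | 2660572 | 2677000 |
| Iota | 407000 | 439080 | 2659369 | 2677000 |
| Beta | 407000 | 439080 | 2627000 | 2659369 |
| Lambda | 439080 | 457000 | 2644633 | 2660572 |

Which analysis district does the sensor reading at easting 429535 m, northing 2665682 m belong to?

Iota

The point has easting = 429535 and northing = 2665682.
Only Iota satisfies 407000 ≤ easting ≤ 439080 and 2659369 ≤ northing ≤ 2677000.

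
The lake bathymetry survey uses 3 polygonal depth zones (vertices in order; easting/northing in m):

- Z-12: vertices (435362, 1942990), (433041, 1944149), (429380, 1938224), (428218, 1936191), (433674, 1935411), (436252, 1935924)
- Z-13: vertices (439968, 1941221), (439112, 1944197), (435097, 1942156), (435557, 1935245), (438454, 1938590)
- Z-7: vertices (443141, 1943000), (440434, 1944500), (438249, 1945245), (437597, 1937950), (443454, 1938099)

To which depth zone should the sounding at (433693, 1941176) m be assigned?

Cast a ray rightward from (433693, 1941176). For each polygon, the edges (by vertex number in listed order) whose endpoints lie on opposite sides of northing = 1941176, where each meets that height, and whether that is right or left of the point:
Z-12: 2–3 at easting≈431204.0 (left), 6–1 at easting≈435590.5 (right) → 1 crossing.
Z-13: 3–4 at easting≈435162.2 (right), 5–1 at easting≈439942.1 (right) → 2 crossings.
Z-7: 3–4 at easting≈437885.3 (right), 5–1 at easting≈443257.5 (right) → 2 crossings.
Only Z-12 has an odd count, so the point is inside Z-12.

Z-12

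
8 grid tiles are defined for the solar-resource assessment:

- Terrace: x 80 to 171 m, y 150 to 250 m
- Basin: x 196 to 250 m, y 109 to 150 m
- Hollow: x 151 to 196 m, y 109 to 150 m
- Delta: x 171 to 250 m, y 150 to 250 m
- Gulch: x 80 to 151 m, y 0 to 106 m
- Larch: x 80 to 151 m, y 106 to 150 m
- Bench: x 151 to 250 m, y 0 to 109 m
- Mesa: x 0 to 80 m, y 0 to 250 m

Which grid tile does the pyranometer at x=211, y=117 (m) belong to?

Basin

The point has x = 211 and y = 117.
Only Basin satisfies 196 ≤ x ≤ 250 and 109 ≤ y ≤ 150.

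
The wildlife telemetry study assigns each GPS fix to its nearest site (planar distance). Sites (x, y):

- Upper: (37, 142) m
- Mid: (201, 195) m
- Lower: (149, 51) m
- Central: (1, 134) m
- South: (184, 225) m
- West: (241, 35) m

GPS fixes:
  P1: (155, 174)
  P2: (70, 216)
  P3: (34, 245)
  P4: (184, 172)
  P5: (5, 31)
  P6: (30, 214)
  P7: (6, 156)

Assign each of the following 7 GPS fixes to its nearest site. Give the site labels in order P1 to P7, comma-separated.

P1 → Mid (d²=2557.00)
P2 → Upper (d²=6565.00)
P3 → Upper (d²=10618.00)
P4 → Mid (d²=818.00)
P5 → Central (d²=10625.00)
P6 → Upper (d²=5233.00)
P7 → Central (d²=509.00)

Mid, Upper, Upper, Mid, Central, Upper, Central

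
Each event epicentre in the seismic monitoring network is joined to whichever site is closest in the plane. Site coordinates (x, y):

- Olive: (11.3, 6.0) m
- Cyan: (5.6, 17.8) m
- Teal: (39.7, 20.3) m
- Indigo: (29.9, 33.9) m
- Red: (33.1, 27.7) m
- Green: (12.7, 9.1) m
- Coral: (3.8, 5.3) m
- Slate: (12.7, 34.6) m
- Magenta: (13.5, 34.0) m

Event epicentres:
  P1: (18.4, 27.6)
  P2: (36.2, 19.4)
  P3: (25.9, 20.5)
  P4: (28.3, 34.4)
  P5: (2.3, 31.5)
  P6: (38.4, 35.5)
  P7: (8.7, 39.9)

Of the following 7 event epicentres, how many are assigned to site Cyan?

P1 → Magenta
P2 → Teal
P3 → Red
P4 → Indigo
P5 → Slate
P6 → Indigo
P7 → Slate
0 of the 7 go to Cyan.

0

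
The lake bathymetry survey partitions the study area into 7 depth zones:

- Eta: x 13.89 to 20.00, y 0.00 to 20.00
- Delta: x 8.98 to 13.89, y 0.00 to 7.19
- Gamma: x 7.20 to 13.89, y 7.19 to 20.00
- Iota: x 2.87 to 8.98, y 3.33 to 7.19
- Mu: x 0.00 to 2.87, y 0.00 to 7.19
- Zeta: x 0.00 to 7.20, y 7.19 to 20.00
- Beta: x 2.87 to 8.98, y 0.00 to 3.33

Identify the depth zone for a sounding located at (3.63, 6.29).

The point has x = 3.63 and y = 6.29.
Only Iota satisfies 2.87 ≤ x ≤ 8.98 and 3.33 ≤ y ≤ 7.19.

Iota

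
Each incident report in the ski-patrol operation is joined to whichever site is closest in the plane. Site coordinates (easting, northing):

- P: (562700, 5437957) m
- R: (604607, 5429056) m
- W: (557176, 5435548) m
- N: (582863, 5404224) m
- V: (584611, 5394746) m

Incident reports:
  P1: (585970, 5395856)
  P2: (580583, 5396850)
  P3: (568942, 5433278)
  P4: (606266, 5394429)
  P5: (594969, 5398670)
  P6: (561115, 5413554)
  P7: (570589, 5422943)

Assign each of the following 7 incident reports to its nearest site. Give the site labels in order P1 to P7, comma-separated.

V, V, P, V, V, W, P

P1 → V (d²=3078981.00)
P2 → V (d²=20651600.00)
P3 → P (d²=60855605.00)
P4 → V (d²=469039514.00)
P5 → V (d²=122685940.00)
P6 → W (d²=499251757.00)
P7 → P (d²=287656517.00)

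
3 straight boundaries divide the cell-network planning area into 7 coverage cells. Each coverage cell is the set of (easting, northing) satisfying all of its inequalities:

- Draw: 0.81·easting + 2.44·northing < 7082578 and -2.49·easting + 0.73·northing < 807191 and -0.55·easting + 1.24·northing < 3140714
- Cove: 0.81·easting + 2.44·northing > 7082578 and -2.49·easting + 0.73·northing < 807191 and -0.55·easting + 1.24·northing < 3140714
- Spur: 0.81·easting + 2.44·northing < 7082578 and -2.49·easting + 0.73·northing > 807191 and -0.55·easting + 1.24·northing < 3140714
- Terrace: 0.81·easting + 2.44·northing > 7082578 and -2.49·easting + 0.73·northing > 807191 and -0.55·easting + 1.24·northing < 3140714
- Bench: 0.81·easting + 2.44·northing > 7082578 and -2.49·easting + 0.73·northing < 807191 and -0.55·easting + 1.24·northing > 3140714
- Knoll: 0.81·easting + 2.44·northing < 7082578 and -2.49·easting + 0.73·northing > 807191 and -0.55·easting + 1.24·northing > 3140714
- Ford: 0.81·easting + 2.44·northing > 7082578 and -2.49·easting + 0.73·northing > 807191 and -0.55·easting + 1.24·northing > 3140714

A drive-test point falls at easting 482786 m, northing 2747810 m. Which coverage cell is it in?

0.81·482786 + 2.44·2747810 = 7095713.060, which is > 7082578
-2.49·482786 + 0.73·2747810 = 803764.160, which is < 807191
-0.55·482786 + 1.24·2747810 = 3141752.100, which is > 3140714
This sign pattern matches Bench.

Bench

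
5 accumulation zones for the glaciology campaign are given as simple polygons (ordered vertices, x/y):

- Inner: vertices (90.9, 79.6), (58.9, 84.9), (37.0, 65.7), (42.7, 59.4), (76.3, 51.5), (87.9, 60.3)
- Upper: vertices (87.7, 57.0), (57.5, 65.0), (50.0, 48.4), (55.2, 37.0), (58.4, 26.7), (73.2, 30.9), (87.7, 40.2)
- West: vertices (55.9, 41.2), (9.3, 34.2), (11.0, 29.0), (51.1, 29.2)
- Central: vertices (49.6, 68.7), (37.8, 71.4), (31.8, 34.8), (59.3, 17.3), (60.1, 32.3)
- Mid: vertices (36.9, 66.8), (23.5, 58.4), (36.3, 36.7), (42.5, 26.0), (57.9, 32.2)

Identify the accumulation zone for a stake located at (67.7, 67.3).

Inner

Cast a ray rightward from (67.7, 67.3). For each polygon, the edges (by vertex number in listed order) whose endpoints lie on opposite sides of y = 67.3, where each meets that height, and whether that is right or left of the point:
Inner: 2–3 at x≈38.82 (left), 6–1 at x≈88.99 (right) → 1 crossing.
Upper: no edge straddles that height → 0 crossings.
West: no edge straddles that height → 0 crossings.
Central: 2–3 at x≈37.13 (left), 5–1 at x≈50.00 (left) → 0 crossings.
Mid: no edge straddles that height → 0 crossings.
Only Inner has an odd count, so the point is inside Inner.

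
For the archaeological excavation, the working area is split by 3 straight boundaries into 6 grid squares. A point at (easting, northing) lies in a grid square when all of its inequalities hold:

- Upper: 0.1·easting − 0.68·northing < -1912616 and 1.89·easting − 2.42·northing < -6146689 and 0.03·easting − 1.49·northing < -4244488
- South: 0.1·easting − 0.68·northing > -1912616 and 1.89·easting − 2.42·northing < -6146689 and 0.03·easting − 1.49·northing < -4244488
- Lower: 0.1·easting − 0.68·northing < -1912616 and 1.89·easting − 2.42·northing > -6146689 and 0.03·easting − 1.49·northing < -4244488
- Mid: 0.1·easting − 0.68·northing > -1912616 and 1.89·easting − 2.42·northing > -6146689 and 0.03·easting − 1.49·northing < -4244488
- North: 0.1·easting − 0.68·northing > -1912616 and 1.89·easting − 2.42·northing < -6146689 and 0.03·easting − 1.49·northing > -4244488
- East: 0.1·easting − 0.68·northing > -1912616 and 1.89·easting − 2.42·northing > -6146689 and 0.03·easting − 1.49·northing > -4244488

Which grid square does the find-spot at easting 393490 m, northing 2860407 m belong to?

0.1·393490 − 0.68·2860407 = -1905727.760, which is > -1912616
1.89·393490 − 2.42·2860407 = -6178488.840, which is < -6146689
0.03·393490 − 1.49·2860407 = -4250201.730, which is < -4244488
This sign pattern matches South.

South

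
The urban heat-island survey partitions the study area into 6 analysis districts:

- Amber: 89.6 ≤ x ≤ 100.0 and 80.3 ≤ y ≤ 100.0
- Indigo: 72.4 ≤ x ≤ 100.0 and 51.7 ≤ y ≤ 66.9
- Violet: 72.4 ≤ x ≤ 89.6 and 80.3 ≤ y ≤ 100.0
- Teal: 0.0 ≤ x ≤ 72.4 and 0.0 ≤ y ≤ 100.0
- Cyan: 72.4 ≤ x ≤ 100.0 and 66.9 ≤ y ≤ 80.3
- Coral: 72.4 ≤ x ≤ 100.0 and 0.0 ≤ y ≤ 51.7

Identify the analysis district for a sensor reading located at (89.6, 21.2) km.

Coral

The point has x = 89.6 and y = 21.2.
Only Coral satisfies 72.4 ≤ x ≤ 100.0 and 0.0 ≤ y ≤ 51.7.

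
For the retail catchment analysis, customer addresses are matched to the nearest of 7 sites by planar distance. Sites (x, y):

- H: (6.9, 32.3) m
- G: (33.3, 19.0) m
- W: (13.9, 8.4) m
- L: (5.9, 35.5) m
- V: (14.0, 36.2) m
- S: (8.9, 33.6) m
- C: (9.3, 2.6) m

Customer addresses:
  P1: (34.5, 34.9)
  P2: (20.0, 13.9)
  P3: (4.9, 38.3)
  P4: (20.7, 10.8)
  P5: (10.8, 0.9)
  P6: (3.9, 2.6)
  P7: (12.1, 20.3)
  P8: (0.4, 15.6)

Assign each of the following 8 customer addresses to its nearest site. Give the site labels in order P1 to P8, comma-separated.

G, W, L, W, C, C, W, W

P1 → G (d²=254.25)
P2 → W (d²=67.46)
P3 → L (d²=8.84)
P4 → W (d²=52.00)
P5 → C (d²=5.14)
P6 → C (d²=29.16)
P7 → W (d²=144.85)
P8 → W (d²=234.09)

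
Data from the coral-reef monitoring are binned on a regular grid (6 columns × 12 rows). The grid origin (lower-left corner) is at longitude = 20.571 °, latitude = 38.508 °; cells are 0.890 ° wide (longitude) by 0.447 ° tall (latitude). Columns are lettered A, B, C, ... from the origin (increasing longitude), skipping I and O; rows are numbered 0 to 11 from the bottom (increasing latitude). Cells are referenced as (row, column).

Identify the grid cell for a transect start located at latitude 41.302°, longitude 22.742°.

(6, C)

Column index: ⌊(22.742 − 20.571) / 0.890⌋ = ⌊2.439⌋ = 2 → column C
Row offset from origin: ⌊(41.302 − 38.508) / 0.447⌋ = ⌊6.251⌋ = 6 → row 6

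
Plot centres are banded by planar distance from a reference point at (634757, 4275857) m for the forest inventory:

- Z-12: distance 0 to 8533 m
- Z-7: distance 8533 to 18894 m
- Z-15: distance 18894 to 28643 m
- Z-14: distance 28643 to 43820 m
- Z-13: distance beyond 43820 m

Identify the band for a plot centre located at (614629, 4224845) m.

Distance = √((614629−634757)² + (4224845−4275857)²) = √(405136384.000 + 2602224144.000) = 54839.407 m.
43820 ≤ 54839.407 < ∞ → Z-13.

Z-13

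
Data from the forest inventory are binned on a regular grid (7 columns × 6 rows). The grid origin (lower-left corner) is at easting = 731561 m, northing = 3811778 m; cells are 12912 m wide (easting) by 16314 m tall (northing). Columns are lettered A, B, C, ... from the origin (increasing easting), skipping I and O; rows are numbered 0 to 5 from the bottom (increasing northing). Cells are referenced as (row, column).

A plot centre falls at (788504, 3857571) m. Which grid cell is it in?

(2, E)

Column index: ⌊(788504 − 731561) / 12912⌋ = ⌊4.410⌋ = 4 → column E
Row offset from origin: ⌊(3857571 − 3811778) / 16314⌋ = ⌊2.807⌋ = 2 → row 2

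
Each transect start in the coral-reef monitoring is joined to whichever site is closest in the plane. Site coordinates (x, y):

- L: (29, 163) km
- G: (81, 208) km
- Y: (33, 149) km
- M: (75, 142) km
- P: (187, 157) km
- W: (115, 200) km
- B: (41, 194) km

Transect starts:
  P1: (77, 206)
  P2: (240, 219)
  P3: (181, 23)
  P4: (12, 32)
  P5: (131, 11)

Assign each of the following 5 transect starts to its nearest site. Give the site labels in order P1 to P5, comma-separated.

G, P, P, Y, M

P1 → G (d²=20.00)
P2 → P (d²=6653.00)
P3 → P (d²=17992.00)
P4 → Y (d²=14130.00)
P5 → M (d²=20297.00)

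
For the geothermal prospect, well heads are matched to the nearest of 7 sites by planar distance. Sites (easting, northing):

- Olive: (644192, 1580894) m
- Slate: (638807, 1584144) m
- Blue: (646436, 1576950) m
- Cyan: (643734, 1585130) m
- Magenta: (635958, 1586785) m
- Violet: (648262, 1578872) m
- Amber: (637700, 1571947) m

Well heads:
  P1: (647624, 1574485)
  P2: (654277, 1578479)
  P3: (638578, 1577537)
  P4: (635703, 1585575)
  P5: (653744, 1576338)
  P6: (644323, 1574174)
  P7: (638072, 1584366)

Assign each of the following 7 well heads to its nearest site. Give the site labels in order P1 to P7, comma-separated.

Blue, Violet, Amber, Magenta, Violet, Blue, Slate

P1 → Blue (d²=7487569.00)
P2 → Violet (d²=36334674.00)
P3 → Amber (d²=32018984.00)
P4 → Magenta (d²=1529125.00)
P5 → Violet (d²=36473480.00)
P6 → Blue (d²=12170945.00)
P7 → Slate (d²=589509.00)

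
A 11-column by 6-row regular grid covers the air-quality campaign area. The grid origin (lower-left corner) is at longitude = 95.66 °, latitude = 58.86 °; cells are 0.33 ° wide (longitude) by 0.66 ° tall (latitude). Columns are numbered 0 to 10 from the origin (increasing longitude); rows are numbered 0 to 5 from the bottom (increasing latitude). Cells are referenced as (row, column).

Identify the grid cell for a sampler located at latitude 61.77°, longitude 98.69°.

Column index: ⌊(98.69 − 95.66) / 0.33⌋ = ⌊9.182⌋ = 9
Row offset from origin: ⌊(61.77 − 58.86) / 0.66⌋ = ⌊4.409⌋ = 4 → row 4

(4, 9)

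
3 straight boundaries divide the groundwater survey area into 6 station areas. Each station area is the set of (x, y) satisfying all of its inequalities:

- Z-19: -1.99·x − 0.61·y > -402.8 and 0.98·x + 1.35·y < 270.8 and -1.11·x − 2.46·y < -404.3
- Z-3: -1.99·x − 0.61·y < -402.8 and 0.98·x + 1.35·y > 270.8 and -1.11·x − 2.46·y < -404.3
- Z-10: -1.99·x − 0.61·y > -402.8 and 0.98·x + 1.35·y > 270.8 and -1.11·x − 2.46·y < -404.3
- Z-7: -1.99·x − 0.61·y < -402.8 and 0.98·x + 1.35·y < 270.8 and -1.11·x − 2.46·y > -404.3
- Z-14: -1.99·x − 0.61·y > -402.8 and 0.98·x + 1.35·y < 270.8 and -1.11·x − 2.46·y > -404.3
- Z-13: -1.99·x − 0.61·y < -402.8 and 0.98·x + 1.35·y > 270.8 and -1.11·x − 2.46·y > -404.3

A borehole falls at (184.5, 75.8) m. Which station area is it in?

Z-13

-1.99·184.5 − 0.61·75.8 = -413.393, which is < -402.8
0.98·184.5 + 1.35·75.8 = 283.140, which is > 270.8
-1.11·184.5 − 2.46·75.8 = -391.263, which is > -404.3
This sign pattern matches Z-13.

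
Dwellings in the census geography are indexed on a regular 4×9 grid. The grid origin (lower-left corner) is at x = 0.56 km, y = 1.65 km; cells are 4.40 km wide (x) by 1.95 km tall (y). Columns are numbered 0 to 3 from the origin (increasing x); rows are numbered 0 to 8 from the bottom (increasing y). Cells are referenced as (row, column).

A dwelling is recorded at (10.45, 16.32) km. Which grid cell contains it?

Column index: ⌊(10.45 − 0.56) / 4.40⌋ = ⌊2.248⌋ = 2
Row offset from origin: ⌊(16.32 − 1.65) / 1.95⌋ = ⌊7.523⌋ = 7 → row 7

(7, 2)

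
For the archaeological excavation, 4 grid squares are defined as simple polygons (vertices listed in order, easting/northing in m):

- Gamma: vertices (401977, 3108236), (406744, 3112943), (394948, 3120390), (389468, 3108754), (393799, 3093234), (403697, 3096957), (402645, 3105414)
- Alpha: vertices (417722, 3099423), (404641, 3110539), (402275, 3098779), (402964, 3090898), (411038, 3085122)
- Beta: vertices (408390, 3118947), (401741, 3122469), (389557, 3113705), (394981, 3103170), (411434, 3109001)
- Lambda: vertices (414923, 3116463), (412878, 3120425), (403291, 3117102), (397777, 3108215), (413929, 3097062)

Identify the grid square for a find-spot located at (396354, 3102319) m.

Gamma

Cast a ray rightward from (396354, 3102319). For each polygon, the edges (by vertex number in listed order) whose endpoints lie on opposite sides of northing = 3102319, where each meets that height, and whether that is right or left of the point:
Gamma: 4–5 at easting≈391263.7 (left), 6–7 at easting≈403030.0 (right) → 1 crossing.
Alpha: 1–2 at easting≈414314.1 (right), 2–3 at easting≈402987.2 (right) → 2 crossings.
Beta: no edge straddles that height → 0 crossings.
Lambda: 4–5 at easting≈406315.7 (right), 5–1 at easting≈414198.3 (right) → 2 crossings.
Only Gamma has an odd count, so the point is inside Gamma.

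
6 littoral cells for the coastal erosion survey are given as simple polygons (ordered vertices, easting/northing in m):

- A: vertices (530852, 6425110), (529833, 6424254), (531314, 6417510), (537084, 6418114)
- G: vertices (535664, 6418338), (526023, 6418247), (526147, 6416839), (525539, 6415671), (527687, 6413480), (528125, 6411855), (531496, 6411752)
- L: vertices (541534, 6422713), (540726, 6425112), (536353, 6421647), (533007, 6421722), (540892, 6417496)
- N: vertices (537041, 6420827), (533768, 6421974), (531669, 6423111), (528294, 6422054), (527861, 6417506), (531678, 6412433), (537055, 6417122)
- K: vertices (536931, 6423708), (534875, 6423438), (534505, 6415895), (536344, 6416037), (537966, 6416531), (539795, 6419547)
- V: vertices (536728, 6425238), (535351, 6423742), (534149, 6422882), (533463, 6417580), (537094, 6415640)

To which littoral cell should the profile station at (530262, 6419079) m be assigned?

Cast a ray rightward from (530262, 6419079). For each polygon, the edges (by vertex number in listed order) whose endpoints lie on opposite sides of northing = 6419079, where each meets that height, and whether that is right or left of the point:
A: 2–3 at easting≈530969.4 (right), 4–1 at easting≈536224.4 (right) → 2 crossings.
G: no edge straddles that height → 0 crossings.
L: 4–5 at easting≈537938.4 (right), 5–1 at easting≈541086.8 (right) → 2 crossings.
N: 4–5 at easting≈528010.8 (left), 7–1 at easting≈537047.6 (right) → 1 crossing.
K: 2–3 at easting≈534661.2 (right), 5–6 at easting≈539511.2 (right) → 2 crossings.
V: 3–4 at easting≈533656.9 (right), 5–1 at easting≈536962.9 (right) → 2 crossings.
Only N has an odd count, so the point is inside N.

N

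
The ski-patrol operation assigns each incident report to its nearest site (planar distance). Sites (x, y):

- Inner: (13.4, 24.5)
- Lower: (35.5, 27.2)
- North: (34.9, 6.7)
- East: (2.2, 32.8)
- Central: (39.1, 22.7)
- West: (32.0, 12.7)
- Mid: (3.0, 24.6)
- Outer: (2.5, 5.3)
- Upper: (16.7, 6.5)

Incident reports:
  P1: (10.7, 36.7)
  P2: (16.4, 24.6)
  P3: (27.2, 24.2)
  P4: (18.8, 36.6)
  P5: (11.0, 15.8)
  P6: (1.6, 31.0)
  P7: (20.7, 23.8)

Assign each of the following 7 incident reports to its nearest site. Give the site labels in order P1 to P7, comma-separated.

P1 → East (d²=87.46)
P2 → Inner (d²=9.01)
P3 → Lower (d²=77.89)
P4 → Inner (d²=175.57)
P5 → Inner (d²=81.45)
P6 → East (d²=3.60)
P7 → Inner (d²=53.78)

East, Inner, Lower, Inner, Inner, East, Inner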